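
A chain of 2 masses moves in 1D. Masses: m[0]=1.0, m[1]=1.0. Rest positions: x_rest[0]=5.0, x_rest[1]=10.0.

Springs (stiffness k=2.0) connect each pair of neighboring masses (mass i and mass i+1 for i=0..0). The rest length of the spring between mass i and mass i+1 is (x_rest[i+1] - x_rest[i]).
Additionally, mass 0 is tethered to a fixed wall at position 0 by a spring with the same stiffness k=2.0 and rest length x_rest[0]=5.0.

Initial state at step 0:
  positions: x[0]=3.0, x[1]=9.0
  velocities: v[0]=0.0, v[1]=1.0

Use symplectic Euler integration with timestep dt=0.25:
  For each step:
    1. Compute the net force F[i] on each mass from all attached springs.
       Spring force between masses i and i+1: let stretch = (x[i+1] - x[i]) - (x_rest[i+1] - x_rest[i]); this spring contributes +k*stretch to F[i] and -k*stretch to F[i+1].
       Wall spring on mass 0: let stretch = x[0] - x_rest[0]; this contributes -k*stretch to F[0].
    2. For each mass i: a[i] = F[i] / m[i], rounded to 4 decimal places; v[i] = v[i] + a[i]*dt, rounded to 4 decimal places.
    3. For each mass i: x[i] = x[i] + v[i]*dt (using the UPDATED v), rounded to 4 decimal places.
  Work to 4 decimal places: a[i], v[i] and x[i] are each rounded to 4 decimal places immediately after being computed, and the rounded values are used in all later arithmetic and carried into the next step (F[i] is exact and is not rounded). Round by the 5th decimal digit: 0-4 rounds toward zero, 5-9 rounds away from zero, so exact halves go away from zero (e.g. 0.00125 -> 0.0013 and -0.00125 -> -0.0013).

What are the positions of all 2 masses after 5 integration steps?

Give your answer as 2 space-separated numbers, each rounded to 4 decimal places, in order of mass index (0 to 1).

Step 0: x=[3.0000 9.0000] v=[0.0000 1.0000]
Step 1: x=[3.3750 9.1250] v=[1.5000 0.5000]
Step 2: x=[4.0469 9.1563] v=[2.6875 0.1250]
Step 3: x=[4.8516 9.1739] v=[3.2188 0.0703]
Step 4: x=[5.5902 9.2762] v=[2.9542 0.4092]
Step 5: x=[6.0907 9.5428] v=[2.0021 1.0662]

Answer: 6.0907 9.5428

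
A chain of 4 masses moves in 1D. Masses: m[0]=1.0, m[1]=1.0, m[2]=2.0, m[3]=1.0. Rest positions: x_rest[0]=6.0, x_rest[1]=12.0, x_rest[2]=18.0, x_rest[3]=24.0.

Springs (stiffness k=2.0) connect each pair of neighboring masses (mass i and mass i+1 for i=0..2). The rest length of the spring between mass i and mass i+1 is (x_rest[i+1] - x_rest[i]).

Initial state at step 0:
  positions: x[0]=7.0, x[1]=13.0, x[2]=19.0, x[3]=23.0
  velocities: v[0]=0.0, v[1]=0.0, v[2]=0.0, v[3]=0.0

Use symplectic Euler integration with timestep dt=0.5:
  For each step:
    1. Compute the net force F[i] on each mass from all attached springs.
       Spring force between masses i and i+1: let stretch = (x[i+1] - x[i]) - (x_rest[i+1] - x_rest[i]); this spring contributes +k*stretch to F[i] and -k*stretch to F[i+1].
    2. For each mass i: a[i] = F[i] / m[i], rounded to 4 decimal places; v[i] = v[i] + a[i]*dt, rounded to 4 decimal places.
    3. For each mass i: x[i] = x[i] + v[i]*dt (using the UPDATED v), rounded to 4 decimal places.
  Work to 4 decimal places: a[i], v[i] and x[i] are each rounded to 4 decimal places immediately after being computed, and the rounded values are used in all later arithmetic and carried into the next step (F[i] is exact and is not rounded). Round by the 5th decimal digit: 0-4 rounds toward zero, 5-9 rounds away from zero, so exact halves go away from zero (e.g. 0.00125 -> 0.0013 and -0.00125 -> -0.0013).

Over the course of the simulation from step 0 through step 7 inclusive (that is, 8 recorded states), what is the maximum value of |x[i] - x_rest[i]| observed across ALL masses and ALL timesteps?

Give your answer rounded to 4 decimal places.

Answer: 1.8750

Derivation:
Step 0: x=[7.0000 13.0000 19.0000 23.0000] v=[0.0000 0.0000 0.0000 0.0000]
Step 1: x=[7.0000 13.0000 18.5000 24.0000] v=[0.0000 0.0000 -1.0000 2.0000]
Step 2: x=[7.0000 12.7500 18.0000 25.2500] v=[0.0000 -0.5000 -1.0000 2.5000]
Step 3: x=[6.8750 12.2500 18.0000 25.8750] v=[-0.2500 -1.0000 0.0000 1.2500]
Step 4: x=[6.4375 11.9375 18.5313 25.5625] v=[-0.8750 -0.6250 1.0625 -0.6250]
Step 5: x=[5.7500 12.1719 19.1719 24.7344] v=[-1.3750 0.4688 1.2812 -1.6562]
Step 6: x=[5.2735 12.6954 19.4532 24.1251] v=[-0.9531 1.0469 0.5625 -1.2187]
Step 7: x=[5.5079 12.8868 19.2130 24.1798] v=[0.4688 0.3828 -0.4805 0.1094]
Max displacement = 1.8750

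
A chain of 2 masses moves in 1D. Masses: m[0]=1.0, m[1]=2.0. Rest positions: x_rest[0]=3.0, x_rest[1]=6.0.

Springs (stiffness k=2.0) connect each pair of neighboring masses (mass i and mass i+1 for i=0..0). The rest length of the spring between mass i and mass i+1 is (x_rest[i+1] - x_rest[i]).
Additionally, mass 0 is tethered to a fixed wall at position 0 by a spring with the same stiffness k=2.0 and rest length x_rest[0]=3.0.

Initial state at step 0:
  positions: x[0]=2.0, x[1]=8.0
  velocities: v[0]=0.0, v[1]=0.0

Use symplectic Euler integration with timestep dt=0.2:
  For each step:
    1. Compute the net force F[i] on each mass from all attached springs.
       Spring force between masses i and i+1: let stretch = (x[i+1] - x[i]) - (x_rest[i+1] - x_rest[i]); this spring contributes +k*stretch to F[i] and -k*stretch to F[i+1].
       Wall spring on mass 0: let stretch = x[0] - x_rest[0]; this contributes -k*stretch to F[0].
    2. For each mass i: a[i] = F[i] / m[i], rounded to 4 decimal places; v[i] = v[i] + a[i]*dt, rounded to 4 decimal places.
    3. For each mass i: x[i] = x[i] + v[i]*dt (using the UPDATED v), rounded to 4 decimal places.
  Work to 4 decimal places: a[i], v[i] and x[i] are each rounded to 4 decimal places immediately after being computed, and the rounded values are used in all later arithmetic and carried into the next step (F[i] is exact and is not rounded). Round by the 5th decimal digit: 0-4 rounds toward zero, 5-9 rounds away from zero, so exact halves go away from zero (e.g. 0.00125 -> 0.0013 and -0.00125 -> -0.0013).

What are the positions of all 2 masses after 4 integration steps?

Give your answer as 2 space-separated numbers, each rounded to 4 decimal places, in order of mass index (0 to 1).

Step 0: x=[2.0000 8.0000] v=[0.0000 0.0000]
Step 1: x=[2.3200 7.8800] v=[1.6000 -0.6000]
Step 2: x=[2.8992 7.6576] v=[2.8960 -1.1120]
Step 3: x=[3.6271 7.3649] v=[3.6397 -1.4637]
Step 4: x=[4.3639 7.0426] v=[3.6840 -1.6113]

Answer: 4.3639 7.0426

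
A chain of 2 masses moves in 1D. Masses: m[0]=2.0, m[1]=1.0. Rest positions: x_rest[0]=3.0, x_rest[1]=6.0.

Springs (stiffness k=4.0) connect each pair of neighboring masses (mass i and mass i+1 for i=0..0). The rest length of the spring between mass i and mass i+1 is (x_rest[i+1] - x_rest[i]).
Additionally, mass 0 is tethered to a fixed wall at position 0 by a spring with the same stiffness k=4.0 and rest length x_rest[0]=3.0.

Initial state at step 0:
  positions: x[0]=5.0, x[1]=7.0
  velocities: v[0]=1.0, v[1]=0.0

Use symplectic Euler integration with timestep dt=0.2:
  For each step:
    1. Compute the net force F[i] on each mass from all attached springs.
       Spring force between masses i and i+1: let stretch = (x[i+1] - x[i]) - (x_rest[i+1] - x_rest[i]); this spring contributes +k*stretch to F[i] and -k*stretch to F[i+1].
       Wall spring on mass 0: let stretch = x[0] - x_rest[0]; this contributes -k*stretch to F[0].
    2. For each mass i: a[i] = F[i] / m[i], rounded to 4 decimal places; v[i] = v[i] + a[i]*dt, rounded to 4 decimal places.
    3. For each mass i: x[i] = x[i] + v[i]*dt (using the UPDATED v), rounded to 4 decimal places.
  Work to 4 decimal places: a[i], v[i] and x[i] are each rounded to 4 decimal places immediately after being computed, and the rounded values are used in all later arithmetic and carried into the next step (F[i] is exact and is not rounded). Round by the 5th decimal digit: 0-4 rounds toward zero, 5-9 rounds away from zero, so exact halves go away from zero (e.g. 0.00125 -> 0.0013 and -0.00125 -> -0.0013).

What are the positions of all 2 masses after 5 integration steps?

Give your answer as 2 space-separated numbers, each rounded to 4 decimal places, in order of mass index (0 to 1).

Step 0: x=[5.0000 7.0000] v=[1.0000 0.0000]
Step 1: x=[4.9600 7.1600] v=[-0.2000 0.8000]
Step 2: x=[4.6992 7.4480] v=[-1.3040 1.4400]
Step 3: x=[4.2824 7.7762] v=[-2.0842 1.6410]
Step 4: x=[3.8025 8.0254] v=[-2.3996 1.2460]
Step 5: x=[3.3562 8.0789] v=[-2.2314 0.2677]

Answer: 3.3562 8.0789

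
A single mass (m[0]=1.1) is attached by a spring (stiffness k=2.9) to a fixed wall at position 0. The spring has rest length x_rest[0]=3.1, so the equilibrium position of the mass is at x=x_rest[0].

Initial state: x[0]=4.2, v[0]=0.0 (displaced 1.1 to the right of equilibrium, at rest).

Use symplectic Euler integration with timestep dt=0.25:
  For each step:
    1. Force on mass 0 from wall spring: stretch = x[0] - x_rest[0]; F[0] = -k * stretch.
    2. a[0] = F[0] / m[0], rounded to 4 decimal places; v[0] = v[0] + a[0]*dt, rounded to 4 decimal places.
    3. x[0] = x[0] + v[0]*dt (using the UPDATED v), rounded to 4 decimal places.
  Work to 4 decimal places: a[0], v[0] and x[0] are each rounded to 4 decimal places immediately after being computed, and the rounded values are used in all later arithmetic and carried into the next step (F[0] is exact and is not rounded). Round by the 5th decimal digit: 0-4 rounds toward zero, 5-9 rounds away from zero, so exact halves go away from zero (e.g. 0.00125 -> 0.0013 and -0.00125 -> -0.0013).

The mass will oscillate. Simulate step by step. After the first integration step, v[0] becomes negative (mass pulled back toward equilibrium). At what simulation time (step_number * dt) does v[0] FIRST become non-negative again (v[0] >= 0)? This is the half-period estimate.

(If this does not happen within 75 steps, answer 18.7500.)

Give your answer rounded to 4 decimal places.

Step 0: x=[4.2000] v=[0.0000]
Step 1: x=[4.0188] v=[-0.7250]
Step 2: x=[3.6862] v=[-1.3306]
Step 3: x=[3.2570] v=[-1.7170]
Step 4: x=[2.8019] v=[-1.8205]
Step 5: x=[2.3959] v=[-1.6240]
Step 6: x=[2.1059] v=[-1.1599]
Step 7: x=[1.9797] v=[-0.5047]
Step 8: x=[2.0381] v=[0.2337]
First v>=0 after going negative at step 8, time=2.0000

Answer: 2.0000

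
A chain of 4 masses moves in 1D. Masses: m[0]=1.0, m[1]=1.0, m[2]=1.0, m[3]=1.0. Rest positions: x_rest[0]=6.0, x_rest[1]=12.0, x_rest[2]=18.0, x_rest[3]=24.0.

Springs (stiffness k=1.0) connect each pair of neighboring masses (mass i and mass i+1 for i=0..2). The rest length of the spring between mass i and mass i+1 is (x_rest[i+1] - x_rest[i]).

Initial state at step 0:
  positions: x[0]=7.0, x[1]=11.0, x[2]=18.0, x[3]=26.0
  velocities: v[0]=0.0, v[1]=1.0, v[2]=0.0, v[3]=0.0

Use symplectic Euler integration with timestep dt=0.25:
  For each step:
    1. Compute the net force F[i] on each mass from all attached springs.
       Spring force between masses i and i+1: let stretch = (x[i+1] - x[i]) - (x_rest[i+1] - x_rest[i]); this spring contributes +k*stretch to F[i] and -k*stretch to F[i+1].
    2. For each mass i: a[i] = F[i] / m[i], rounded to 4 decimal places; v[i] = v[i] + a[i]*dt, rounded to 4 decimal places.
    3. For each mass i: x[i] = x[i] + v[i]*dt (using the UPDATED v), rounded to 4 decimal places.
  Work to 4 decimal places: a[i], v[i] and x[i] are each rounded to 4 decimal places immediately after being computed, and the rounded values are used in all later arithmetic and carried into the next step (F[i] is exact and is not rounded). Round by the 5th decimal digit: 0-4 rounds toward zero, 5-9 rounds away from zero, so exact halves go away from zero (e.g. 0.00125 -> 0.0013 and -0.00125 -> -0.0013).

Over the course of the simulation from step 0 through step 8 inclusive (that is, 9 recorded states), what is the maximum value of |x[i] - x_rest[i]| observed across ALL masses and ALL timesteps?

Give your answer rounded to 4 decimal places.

Answer: 2.2221

Derivation:
Step 0: x=[7.0000 11.0000 18.0000 26.0000] v=[0.0000 1.0000 0.0000 0.0000]
Step 1: x=[6.8750 11.4375 18.0625 25.8750] v=[-0.5000 1.7500 0.2500 -0.5000]
Step 2: x=[6.6602 12.0039 18.1992 25.6367] v=[-0.8594 2.2656 0.5469 -0.9531]
Step 3: x=[6.4043 12.6235 18.4136 25.3086] v=[-1.0235 2.4785 0.8575 -1.3125]
Step 4: x=[6.1621 13.2163 18.6970 24.9245] v=[-0.9687 2.3712 1.1337 -1.5363]
Step 5: x=[5.9858 13.7108 19.0271 24.5262] v=[-0.7052 1.9778 1.3204 -1.5932]
Step 6: x=[5.9173 14.0547 19.3686 24.1592] v=[-0.2740 1.3756 1.3661 -1.4680]
Step 7: x=[5.9824 14.2221 19.6774 23.8678] v=[0.2604 0.6697 1.2353 -1.1657]
Step 8: x=[6.1875 14.2155 19.9072 23.6895] v=[0.8203 -0.0264 0.9191 -0.7133]
Max displacement = 2.2221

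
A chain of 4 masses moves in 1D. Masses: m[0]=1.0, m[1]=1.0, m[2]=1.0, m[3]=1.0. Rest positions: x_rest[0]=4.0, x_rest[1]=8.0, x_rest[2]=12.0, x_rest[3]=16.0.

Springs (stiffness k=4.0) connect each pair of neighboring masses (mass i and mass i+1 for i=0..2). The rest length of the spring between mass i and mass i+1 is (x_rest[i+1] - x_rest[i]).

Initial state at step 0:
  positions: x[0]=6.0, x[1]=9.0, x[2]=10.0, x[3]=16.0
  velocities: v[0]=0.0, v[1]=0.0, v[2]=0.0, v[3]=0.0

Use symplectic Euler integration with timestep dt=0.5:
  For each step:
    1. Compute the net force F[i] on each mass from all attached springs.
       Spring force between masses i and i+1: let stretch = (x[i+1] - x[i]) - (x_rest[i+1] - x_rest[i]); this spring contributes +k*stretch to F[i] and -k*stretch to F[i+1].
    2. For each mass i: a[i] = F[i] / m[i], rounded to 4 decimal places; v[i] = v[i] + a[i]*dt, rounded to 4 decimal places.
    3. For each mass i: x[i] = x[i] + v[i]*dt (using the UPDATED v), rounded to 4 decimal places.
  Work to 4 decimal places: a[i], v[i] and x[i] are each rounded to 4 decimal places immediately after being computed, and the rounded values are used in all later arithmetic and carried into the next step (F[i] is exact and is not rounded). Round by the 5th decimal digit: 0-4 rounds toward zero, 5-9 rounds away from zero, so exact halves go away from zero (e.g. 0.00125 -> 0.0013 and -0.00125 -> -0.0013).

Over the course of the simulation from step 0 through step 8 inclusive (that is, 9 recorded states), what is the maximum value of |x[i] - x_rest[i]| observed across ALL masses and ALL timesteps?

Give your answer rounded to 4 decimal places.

Step 0: x=[6.0000 9.0000 10.0000 16.0000] v=[0.0000 0.0000 0.0000 0.0000]
Step 1: x=[5.0000 7.0000 15.0000 14.0000] v=[-2.0000 -4.0000 10.0000 -4.0000]
Step 2: x=[2.0000 11.0000 11.0000 17.0000] v=[-6.0000 8.0000 -8.0000 6.0000]
Step 3: x=[4.0000 6.0000 13.0000 18.0000] v=[4.0000 -10.0000 4.0000 2.0000]
Step 4: x=[4.0000 6.0000 13.0000 18.0000] v=[0.0000 0.0000 0.0000 0.0000]
Step 5: x=[2.0000 11.0000 11.0000 17.0000] v=[-4.0000 10.0000 -4.0000 -2.0000]
Step 6: x=[5.0000 7.0000 15.0000 14.0000] v=[6.0000 -8.0000 8.0000 -6.0000]
Step 7: x=[6.0000 9.0000 10.0000 16.0000] v=[2.0000 4.0000 -10.0000 4.0000]
Step 8: x=[6.0000 9.0000 10.0000 16.0000] v=[0.0000 0.0000 0.0000 0.0000]
Max displacement = 3.0000

Answer: 3.0000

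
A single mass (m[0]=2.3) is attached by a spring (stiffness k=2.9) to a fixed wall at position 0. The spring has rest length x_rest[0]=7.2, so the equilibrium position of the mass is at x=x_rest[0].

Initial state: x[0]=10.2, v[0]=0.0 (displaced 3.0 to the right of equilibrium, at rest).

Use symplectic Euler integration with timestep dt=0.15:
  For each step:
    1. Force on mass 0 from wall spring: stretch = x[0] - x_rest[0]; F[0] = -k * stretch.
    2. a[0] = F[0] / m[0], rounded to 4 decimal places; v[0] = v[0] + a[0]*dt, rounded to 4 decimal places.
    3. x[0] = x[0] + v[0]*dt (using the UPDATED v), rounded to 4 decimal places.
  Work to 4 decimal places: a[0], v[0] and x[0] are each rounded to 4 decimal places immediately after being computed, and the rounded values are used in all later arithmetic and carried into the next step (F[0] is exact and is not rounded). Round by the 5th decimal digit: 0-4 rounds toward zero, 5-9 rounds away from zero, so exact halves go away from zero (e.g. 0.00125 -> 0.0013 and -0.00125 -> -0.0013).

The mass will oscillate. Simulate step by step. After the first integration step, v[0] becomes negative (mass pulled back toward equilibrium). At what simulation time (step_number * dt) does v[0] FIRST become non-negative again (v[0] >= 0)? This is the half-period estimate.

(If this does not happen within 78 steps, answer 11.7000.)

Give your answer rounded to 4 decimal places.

Step 0: x=[10.2000] v=[0.0000]
Step 1: x=[10.1149] v=[-0.5674]
Step 2: x=[9.9471] v=[-1.1187]
Step 3: x=[9.7014] v=[-1.6383]
Step 4: x=[9.3847] v=[-2.1114]
Step 5: x=[9.0060] v=[-2.5246]
Step 6: x=[8.5761] v=[-2.8662]
Step 7: x=[8.1071] v=[-3.1265]
Step 8: x=[7.6124] v=[-3.2981]
Step 9: x=[7.1060] v=[-3.3761]
Step 10: x=[6.6023] v=[-3.3583]
Step 11: x=[6.1155] v=[-3.2453]
Step 12: x=[5.6595] v=[-3.0402]
Step 13: x=[5.2472] v=[-2.7488]
Step 14: x=[4.8903] v=[-2.3795]
Step 15: x=[4.5989] v=[-1.9427]
Step 16: x=[4.3813] v=[-1.4508]
Step 17: x=[4.2436] v=[-0.9177]
Step 18: x=[4.1898] v=[-0.3586]
Step 19: x=[4.2214] v=[0.2107]
First v>=0 after going negative at step 19, time=2.8500

Answer: 2.8500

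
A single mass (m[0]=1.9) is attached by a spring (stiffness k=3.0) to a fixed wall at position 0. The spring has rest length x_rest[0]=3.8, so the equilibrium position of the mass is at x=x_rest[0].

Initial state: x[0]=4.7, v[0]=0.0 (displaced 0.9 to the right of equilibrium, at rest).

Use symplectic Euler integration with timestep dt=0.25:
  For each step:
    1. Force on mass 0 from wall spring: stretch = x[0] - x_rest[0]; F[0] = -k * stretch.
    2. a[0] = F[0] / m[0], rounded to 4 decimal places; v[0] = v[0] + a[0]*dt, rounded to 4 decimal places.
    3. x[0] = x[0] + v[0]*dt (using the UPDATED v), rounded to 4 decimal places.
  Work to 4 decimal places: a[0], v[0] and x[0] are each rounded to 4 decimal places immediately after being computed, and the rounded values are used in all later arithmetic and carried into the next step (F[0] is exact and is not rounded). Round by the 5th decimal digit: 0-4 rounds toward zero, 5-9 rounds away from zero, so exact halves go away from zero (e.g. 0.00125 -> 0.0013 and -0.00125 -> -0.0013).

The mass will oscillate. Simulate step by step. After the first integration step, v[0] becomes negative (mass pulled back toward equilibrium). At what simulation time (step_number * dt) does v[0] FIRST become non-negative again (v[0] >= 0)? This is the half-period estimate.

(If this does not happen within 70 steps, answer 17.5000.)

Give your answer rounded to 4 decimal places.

Answer: 2.5000

Derivation:
Step 0: x=[4.7000] v=[0.0000]
Step 1: x=[4.6112] v=[-0.3553]
Step 2: x=[4.4423] v=[-0.6755]
Step 3: x=[4.2100] v=[-0.9291]
Step 4: x=[3.9373] v=[-1.0910]
Step 5: x=[3.6510] v=[-1.1452]
Step 6: x=[3.3794] v=[-1.0864]
Step 7: x=[3.1493] v=[-0.9204]
Step 8: x=[2.9834] v=[-0.6636]
Step 9: x=[2.8981] v=[-0.3413]
Step 10: x=[2.9018] v=[0.0147]
First v>=0 after going negative at step 10, time=2.5000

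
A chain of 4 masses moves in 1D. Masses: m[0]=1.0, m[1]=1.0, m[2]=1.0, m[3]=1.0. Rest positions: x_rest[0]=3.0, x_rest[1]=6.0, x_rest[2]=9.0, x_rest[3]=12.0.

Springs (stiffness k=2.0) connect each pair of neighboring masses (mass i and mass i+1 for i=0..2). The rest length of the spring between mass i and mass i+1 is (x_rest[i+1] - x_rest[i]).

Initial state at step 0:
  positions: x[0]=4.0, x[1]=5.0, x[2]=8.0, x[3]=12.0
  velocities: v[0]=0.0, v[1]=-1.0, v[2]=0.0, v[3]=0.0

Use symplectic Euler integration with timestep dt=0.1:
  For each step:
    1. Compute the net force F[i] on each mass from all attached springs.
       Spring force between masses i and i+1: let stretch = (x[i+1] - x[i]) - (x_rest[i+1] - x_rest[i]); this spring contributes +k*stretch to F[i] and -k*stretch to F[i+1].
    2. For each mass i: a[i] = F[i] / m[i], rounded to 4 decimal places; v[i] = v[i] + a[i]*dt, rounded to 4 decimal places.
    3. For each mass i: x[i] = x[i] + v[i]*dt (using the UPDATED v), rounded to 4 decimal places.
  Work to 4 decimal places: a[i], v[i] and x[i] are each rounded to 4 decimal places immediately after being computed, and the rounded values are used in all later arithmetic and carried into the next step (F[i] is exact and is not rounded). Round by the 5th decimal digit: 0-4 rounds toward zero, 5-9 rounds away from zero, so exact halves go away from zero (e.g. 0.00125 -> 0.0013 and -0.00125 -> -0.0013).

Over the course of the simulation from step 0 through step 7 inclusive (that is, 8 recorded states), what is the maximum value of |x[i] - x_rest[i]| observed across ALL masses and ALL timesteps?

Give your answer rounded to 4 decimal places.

Step 0: x=[4.0000 5.0000 8.0000 12.0000] v=[0.0000 -1.0000 0.0000 0.0000]
Step 1: x=[3.9600 4.9400 8.0200 11.9800] v=[-0.4000 -0.6000 0.2000 -0.2000]
Step 2: x=[3.8796 4.9220 8.0576 11.9408] v=[-0.8040 -0.1800 0.3760 -0.3920]
Step 3: x=[3.7601 4.9459 8.1102 11.8839] v=[-1.1955 0.2386 0.5255 -0.5686]
Step 4: x=[3.6043 5.0093 8.1749 11.8116] v=[-1.5583 0.6343 0.6474 -0.7233]
Step 5: x=[3.4166 5.1079 8.2491 11.7265] v=[-1.8773 0.9864 0.7416 -0.8506]
Step 6: x=[3.2027 5.2355 8.3300 11.6319] v=[-2.1390 1.2764 0.8088 -0.9461]
Step 7: x=[2.9695 5.3844 8.4150 11.5313] v=[-2.3324 1.4887 0.8503 -1.0065]
Max displacement = 1.0780

Answer: 1.0780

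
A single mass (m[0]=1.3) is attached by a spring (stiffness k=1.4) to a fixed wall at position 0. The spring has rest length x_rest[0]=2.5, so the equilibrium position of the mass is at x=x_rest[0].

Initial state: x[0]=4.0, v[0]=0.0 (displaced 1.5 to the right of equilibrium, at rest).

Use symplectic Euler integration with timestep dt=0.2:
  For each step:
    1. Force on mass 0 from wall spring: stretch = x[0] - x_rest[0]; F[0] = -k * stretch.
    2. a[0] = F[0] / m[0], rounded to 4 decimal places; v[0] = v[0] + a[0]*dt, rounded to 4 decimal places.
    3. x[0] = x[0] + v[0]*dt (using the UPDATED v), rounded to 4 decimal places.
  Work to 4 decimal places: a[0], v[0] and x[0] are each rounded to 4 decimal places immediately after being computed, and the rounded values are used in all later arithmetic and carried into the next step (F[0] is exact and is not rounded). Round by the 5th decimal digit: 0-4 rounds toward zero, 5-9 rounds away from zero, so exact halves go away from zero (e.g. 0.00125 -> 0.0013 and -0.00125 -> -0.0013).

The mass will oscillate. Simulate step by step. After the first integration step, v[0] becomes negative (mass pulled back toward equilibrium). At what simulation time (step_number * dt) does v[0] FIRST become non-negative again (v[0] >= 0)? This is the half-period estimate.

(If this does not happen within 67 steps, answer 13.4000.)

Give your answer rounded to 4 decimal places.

Answer: 3.2000

Derivation:
Step 0: x=[4.0000] v=[0.0000]
Step 1: x=[3.9354] v=[-0.3231]
Step 2: x=[3.8089] v=[-0.6323]
Step 3: x=[3.6261] v=[-0.9142]
Step 4: x=[3.3948] v=[-1.1567]
Step 5: x=[3.1249] v=[-1.3494]
Step 6: x=[2.8281] v=[-1.4840]
Step 7: x=[2.5172] v=[-1.5547]
Step 8: x=[2.2055] v=[-1.5584]
Step 9: x=[1.9065] v=[-1.4950]
Step 10: x=[1.6331] v=[-1.3672]
Step 11: x=[1.3970] v=[-1.1805]
Step 12: x=[1.2084] v=[-0.9429]
Step 13: x=[1.0755] v=[-0.6647]
Step 14: x=[1.0039] v=[-0.3579]
Step 15: x=[0.9968] v=[-0.0357]
Step 16: x=[1.0544] v=[0.2881]
First v>=0 after going negative at step 16, time=3.2000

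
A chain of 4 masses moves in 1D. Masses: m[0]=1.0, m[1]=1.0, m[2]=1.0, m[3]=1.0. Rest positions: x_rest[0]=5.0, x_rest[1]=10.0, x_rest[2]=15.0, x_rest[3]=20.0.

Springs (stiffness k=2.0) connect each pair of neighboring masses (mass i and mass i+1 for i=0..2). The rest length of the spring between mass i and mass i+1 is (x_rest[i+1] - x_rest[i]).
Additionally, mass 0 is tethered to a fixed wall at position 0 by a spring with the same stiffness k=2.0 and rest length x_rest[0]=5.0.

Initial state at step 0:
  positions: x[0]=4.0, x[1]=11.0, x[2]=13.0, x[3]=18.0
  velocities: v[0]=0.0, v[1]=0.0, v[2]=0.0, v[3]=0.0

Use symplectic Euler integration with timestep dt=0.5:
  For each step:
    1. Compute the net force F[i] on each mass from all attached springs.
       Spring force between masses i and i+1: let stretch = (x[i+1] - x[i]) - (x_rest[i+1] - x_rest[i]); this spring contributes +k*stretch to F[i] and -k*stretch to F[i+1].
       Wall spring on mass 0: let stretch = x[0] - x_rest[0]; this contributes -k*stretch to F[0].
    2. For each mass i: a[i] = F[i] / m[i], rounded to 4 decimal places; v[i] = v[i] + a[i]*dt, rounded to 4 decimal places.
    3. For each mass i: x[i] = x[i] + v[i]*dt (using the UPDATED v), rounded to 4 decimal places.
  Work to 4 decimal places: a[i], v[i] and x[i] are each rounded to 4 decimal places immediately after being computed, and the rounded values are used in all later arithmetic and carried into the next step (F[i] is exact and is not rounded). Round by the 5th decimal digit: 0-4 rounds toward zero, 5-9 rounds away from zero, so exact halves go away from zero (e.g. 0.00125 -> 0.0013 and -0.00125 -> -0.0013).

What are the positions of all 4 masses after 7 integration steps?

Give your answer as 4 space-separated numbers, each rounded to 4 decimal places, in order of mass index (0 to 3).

Step 0: x=[4.0000 11.0000 13.0000 18.0000] v=[0.0000 0.0000 0.0000 0.0000]
Step 1: x=[5.5000 8.5000 14.5000 18.0000] v=[3.0000 -5.0000 3.0000 0.0000]
Step 2: x=[5.7500 7.5000 14.7500 18.7500] v=[0.5000 -2.0000 0.5000 1.5000]
Step 3: x=[4.0000 9.2500 13.3750 20.0000] v=[-3.5000 3.5000 -2.7500 2.5000]
Step 4: x=[2.8750 10.4375 13.2500 20.4375] v=[-2.2500 2.3750 -0.2500 0.8750]
Step 5: x=[4.0938 9.2500 15.3125 19.7813] v=[2.4375 -2.3750 4.1250 -1.3125]
Step 6: x=[5.8438 8.5157 16.5782 19.3907] v=[3.4999 -1.4687 2.5313 -0.7813]
Step 7: x=[6.0078 10.4767 15.2189 20.0938] v=[0.3280 3.9219 -2.7187 1.4062]

Answer: 6.0078 10.4767 15.2189 20.0938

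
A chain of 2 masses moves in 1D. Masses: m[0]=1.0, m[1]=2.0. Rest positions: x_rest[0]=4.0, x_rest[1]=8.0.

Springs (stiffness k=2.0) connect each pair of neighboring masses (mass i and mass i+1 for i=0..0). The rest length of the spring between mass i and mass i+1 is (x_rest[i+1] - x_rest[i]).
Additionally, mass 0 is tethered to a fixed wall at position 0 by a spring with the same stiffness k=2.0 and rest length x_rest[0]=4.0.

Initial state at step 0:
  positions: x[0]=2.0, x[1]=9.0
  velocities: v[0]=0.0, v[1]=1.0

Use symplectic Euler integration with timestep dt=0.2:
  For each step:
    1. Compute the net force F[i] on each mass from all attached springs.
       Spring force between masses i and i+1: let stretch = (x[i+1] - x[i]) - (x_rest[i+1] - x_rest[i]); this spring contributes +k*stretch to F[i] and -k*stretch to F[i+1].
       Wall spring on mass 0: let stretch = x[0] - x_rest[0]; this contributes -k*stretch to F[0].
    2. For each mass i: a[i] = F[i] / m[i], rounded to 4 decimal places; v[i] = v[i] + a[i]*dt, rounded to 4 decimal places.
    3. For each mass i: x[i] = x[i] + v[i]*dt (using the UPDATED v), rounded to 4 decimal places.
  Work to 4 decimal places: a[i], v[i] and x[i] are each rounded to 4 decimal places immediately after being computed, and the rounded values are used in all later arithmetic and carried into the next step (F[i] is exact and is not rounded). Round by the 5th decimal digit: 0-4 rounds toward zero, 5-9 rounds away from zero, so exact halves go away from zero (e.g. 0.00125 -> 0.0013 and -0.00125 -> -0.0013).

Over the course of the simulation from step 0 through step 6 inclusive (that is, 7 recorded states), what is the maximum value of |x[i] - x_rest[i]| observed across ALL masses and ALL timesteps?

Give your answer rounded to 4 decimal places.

Step 0: x=[2.0000 9.0000] v=[0.0000 1.0000]
Step 1: x=[2.4000 9.0800] v=[2.0000 0.4000]
Step 2: x=[3.1424 9.0528] v=[3.7120 -0.1360]
Step 3: x=[4.1062 8.9492] v=[4.8192 -0.5181]
Step 4: x=[5.1290 8.8119] v=[5.1139 -0.6867]
Step 5: x=[6.0361 8.6872] v=[4.5355 -0.6233]
Step 6: x=[6.6724 8.6165] v=[3.1815 -0.3535]
Max displacement = 2.6724

Answer: 2.6724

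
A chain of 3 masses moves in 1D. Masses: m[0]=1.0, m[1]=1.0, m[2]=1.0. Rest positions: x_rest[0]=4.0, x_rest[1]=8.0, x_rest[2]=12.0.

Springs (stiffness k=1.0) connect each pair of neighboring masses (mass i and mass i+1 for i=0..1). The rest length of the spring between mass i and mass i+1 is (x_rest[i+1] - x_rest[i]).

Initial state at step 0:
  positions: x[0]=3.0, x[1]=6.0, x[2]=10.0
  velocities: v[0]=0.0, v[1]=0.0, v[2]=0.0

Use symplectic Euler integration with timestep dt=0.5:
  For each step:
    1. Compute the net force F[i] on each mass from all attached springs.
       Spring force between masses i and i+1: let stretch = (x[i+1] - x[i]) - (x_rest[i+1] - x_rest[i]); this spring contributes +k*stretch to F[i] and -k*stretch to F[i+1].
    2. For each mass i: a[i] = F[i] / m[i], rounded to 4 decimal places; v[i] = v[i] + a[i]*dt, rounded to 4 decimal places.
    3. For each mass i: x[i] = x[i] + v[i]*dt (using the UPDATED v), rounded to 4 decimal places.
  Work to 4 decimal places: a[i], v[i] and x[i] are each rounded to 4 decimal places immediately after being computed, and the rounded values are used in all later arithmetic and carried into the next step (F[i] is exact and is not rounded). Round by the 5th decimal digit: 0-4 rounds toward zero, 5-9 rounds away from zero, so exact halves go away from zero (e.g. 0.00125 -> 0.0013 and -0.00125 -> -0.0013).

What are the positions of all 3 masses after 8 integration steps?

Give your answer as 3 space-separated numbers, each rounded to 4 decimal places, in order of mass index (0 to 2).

Answer: 2.1685 6.2453 10.5867

Derivation:
Step 0: x=[3.0000 6.0000 10.0000] v=[0.0000 0.0000 0.0000]
Step 1: x=[2.7500 6.2500 10.0000] v=[-0.5000 0.5000 0.0000]
Step 2: x=[2.3750 6.5625 10.0625] v=[-0.7500 0.6250 0.1250]
Step 3: x=[2.0469 6.7032 10.2500] v=[-0.6563 0.2813 0.3750]
Step 4: x=[1.8828 6.5665 10.5508] v=[-0.3282 -0.2735 0.6016]
Step 5: x=[1.8897 6.2549 10.8556] v=[0.0137 -0.6232 0.6095]
Step 6: x=[1.9879 6.0022 11.0102] v=[0.1963 -0.5055 0.3092]
Step 7: x=[2.0897 5.9979 10.9128] v=[0.2035 -0.0087 -0.1948]
Step 8: x=[2.1685 6.2453 10.5867] v=[0.1576 0.4947 -0.6523]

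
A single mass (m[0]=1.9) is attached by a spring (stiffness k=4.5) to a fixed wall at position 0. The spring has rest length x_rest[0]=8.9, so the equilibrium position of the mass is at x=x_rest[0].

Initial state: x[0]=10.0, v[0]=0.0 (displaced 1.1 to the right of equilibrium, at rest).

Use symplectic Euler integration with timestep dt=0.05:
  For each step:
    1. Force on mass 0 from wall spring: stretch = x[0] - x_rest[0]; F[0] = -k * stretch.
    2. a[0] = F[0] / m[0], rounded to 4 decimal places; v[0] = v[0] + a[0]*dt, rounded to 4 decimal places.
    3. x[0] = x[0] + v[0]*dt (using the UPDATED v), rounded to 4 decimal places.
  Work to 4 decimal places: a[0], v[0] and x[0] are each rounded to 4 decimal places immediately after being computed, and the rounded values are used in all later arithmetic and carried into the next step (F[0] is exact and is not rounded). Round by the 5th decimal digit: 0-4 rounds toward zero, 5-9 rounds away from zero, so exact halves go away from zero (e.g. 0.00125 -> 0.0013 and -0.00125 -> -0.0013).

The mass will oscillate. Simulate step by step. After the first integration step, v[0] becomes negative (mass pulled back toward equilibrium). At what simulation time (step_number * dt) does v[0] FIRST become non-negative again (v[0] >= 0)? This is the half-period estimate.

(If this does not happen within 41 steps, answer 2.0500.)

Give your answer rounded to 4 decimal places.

Step 0: x=[10.0000] v=[0.0000]
Step 1: x=[9.9935] v=[-0.1303]
Step 2: x=[9.9805] v=[-0.2598]
Step 3: x=[9.9611] v=[-0.3878]
Step 4: x=[9.9354] v=[-0.5135]
Step 5: x=[9.9036] v=[-0.6361]
Step 6: x=[9.8659] v=[-0.7549]
Step 7: x=[9.8224] v=[-0.8693]
Step 8: x=[9.7735] v=[-0.9785]
Step 9: x=[9.7194] v=[-1.0819]
Step 10: x=[9.6605] v=[-1.1789]
Step 11: x=[9.5971] v=[-1.2690]
Step 12: x=[9.5295] v=[-1.3516]
Step 13: x=[9.4582] v=[-1.4261]
Step 14: x=[9.3836] v=[-1.4922]
Step 15: x=[9.3061] v=[-1.5495]
Step 16: x=[9.2262] v=[-1.5976]
Step 17: x=[9.1444] v=[-1.6362]
Step 18: x=[9.0611] v=[-1.6651]
Step 19: x=[8.9769] v=[-1.6842]
Step 20: x=[8.8922] v=[-1.6933]
Step 21: x=[8.8076] v=[-1.6924]
Step 22: x=[8.7235] v=[-1.6815]
Step 23: x=[8.6405] v=[-1.6606]
Step 24: x=[8.5590] v=[-1.6299]
Step 25: x=[8.4795] v=[-1.5895]
Step 26: x=[8.4025] v=[-1.5397]
Step 27: x=[8.3285] v=[-1.4808]
Step 28: x=[8.2578] v=[-1.4131]
Step 29: x=[8.1909] v=[-1.3371]
Step 30: x=[8.1282] v=[-1.2531]
Step 31: x=[8.0701] v=[-1.1617]
Step 32: x=[8.0169] v=[-1.0634]
Step 33: x=[7.9690] v=[-0.9588]
Step 34: x=[7.9266] v=[-0.8486]
Step 35: x=[7.8899] v=[-0.7333]
Step 36: x=[7.8592] v=[-0.6137]
Step 37: x=[7.8347] v=[-0.4904]
Step 38: x=[7.8165] v=[-0.3642]
Step 39: x=[7.8047] v=[-0.2359]
Step 40: x=[7.7994] v=[-0.1062]
Step 41: x=[7.8006] v=[0.0241]
First v>=0 after going negative at step 41, time=2.0500

Answer: 2.0500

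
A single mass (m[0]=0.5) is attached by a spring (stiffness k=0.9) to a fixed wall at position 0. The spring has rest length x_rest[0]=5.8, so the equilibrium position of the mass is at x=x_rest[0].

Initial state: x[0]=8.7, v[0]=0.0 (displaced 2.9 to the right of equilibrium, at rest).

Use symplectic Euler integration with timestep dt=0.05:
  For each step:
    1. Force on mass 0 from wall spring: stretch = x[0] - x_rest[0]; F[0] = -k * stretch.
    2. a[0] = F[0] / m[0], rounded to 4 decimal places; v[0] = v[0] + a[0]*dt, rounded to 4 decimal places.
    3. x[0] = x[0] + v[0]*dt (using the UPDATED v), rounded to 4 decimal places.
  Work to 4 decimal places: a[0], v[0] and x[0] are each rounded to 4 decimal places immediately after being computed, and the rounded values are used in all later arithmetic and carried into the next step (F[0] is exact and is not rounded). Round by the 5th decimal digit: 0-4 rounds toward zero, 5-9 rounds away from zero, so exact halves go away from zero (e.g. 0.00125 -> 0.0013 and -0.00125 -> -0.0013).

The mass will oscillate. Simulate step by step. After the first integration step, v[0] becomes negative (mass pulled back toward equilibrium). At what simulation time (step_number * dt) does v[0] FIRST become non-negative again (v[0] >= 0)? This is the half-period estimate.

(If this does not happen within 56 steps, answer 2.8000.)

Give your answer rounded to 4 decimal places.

Step 0: x=[8.7000] v=[0.0000]
Step 1: x=[8.6870] v=[-0.2610]
Step 2: x=[8.6610] v=[-0.5208]
Step 3: x=[8.6221] v=[-0.7783]
Step 4: x=[8.5705] v=[-1.0323]
Step 5: x=[8.5064] v=[-1.2816]
Step 6: x=[8.4301] v=[-1.5252]
Step 7: x=[8.3420] v=[-1.7619]
Step 8: x=[8.2425] v=[-1.9907]
Step 9: x=[8.1320] v=[-2.2105]
Step 10: x=[8.0110] v=[-2.4204]
Step 11: x=[7.8800] v=[-2.6194]
Step 12: x=[7.7397] v=[-2.8066]
Step 13: x=[7.5906] v=[-2.9812]
Step 14: x=[7.4335] v=[-3.1424]
Step 15: x=[7.2690] v=[-3.2894]
Step 16: x=[7.0979] v=[-3.4216]
Step 17: x=[6.9210] v=[-3.5384]
Step 18: x=[6.7390] v=[-3.6393]
Step 19: x=[6.5528] v=[-3.7238]
Step 20: x=[6.3632] v=[-3.7916]
Step 21: x=[6.1711] v=[-3.8423]
Step 22: x=[5.9773] v=[-3.8757]
Step 23: x=[5.7827] v=[-3.8917]
Step 24: x=[5.5882] v=[-3.8901]
Step 25: x=[5.3947] v=[-3.8710]
Step 26: x=[5.2030] v=[-3.8345]
Step 27: x=[5.0140] v=[-3.7808]
Step 28: x=[4.8285] v=[-3.7101]
Step 29: x=[4.6474] v=[-3.6227]
Step 30: x=[4.4715] v=[-3.5190]
Step 31: x=[4.3015] v=[-3.3994]
Step 32: x=[4.1383] v=[-3.2645]
Step 33: x=[3.9826] v=[-3.1149]
Step 34: x=[3.8350] v=[-2.9513]
Step 35: x=[3.6963] v=[-2.7745]
Step 36: x=[3.5670] v=[-2.5852]
Step 37: x=[3.4478] v=[-2.3842]
Step 38: x=[3.3392] v=[-2.1725]
Step 39: x=[3.2417] v=[-1.9510]
Step 40: x=[3.1557] v=[-1.7208]
Step 41: x=[3.0816] v=[-1.4828]
Step 42: x=[3.0197] v=[-1.2381]
Step 43: x=[2.9703] v=[-0.9879]
Step 44: x=[2.9336] v=[-0.7332]
Step 45: x=[2.9098] v=[-0.4752]
Step 46: x=[2.8990] v=[-0.2151]
Step 47: x=[2.9013] v=[0.0460]
First v>=0 after going negative at step 47, time=2.3500

Answer: 2.3500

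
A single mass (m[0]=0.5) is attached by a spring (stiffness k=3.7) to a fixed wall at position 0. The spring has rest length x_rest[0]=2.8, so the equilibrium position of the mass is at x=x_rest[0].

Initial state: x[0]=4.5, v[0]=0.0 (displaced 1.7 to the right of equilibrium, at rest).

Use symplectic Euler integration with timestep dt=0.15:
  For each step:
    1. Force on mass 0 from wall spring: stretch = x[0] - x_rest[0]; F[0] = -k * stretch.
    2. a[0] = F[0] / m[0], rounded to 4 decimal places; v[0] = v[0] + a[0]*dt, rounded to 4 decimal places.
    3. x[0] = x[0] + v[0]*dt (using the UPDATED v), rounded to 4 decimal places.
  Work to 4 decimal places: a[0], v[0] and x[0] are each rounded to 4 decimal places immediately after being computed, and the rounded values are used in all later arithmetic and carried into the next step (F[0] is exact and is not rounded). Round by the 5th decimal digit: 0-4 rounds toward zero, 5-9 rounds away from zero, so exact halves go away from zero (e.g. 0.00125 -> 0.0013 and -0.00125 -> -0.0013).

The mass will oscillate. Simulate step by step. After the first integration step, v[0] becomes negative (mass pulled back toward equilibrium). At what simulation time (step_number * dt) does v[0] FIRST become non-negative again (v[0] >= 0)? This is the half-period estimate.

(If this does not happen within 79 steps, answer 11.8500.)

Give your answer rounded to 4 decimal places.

Answer: 1.2000

Derivation:
Step 0: x=[4.5000] v=[0.0000]
Step 1: x=[4.2170] v=[-1.8870]
Step 2: x=[3.6980] v=[-3.4599]
Step 3: x=[3.0295] v=[-4.4567]
Step 4: x=[2.3228] v=[-4.7114]
Step 5: x=[1.6955] v=[-4.1817]
Step 6: x=[1.2521] v=[-2.9557]
Step 7: x=[1.0665] v=[-1.2375]
Step 8: x=[1.1695] v=[0.6867]
First v>=0 after going negative at step 8, time=1.2000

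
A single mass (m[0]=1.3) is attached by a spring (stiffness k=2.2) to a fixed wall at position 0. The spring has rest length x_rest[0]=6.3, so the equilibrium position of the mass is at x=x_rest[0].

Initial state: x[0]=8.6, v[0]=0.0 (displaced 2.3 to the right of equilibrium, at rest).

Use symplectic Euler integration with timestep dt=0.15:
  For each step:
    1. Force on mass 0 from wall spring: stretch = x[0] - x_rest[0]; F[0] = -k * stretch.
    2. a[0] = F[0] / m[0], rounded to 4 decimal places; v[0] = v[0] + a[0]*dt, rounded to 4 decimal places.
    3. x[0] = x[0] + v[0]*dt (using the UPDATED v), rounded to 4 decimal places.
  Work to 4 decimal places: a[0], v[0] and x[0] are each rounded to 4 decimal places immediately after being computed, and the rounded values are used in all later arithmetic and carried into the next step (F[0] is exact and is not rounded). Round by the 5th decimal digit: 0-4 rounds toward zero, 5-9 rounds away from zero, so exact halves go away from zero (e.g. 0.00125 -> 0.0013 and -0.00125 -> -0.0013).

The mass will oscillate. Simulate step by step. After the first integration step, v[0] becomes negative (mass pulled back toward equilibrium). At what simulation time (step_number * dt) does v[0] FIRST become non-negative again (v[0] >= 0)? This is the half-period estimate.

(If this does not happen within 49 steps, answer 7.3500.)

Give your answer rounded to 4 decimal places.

Step 0: x=[8.6000] v=[0.0000]
Step 1: x=[8.5124] v=[-0.5838]
Step 2: x=[8.3406] v=[-1.1454]
Step 3: x=[8.0911] v=[-1.6634]
Step 4: x=[7.7734] v=[-2.1181]
Step 5: x=[7.3996] v=[-2.4921]
Step 6: x=[6.9839] v=[-2.7712]
Step 7: x=[6.5422] v=[-2.9448]
Step 8: x=[6.0913] v=[-3.0063]
Step 9: x=[5.6483] v=[-2.9533]
Step 10: x=[5.2301] v=[-2.7879]
Step 11: x=[4.8527] v=[-2.5163]
Step 12: x=[4.5304] v=[-2.1489]
Step 13: x=[4.2754] v=[-1.6997]
Step 14: x=[4.0975] v=[-1.1858]
Step 15: x=[4.0035] v=[-0.6267]
Step 16: x=[3.9969] v=[-0.0437]
Step 17: x=[4.0780] v=[0.5409]
First v>=0 after going negative at step 17, time=2.5500

Answer: 2.5500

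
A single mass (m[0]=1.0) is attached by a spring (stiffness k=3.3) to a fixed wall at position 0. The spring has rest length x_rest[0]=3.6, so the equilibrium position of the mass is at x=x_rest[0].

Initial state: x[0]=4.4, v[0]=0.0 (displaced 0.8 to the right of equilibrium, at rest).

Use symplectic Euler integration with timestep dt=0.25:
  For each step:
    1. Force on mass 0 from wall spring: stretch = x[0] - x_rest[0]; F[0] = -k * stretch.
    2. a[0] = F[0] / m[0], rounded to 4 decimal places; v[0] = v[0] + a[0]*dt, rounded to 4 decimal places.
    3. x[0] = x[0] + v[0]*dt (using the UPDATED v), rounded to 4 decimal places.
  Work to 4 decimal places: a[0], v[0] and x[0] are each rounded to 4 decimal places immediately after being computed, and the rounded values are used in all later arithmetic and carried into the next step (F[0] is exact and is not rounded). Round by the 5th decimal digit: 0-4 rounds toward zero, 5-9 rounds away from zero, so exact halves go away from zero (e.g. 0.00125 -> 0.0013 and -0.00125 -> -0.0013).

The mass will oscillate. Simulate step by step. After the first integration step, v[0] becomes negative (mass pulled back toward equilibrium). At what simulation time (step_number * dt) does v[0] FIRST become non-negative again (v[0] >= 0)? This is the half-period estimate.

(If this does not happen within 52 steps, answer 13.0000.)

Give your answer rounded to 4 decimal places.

Answer: 1.7500

Derivation:
Step 0: x=[4.4000] v=[0.0000]
Step 1: x=[4.2350] v=[-0.6600]
Step 2: x=[3.9390] v=[-1.1839]
Step 3: x=[3.5731] v=[-1.4636]
Step 4: x=[3.2128] v=[-1.4414]
Step 5: x=[2.9323] v=[-1.1220]
Step 6: x=[2.7895] v=[-0.5712]
Step 7: x=[2.8139] v=[0.0975]
First v>=0 after going negative at step 7, time=1.7500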